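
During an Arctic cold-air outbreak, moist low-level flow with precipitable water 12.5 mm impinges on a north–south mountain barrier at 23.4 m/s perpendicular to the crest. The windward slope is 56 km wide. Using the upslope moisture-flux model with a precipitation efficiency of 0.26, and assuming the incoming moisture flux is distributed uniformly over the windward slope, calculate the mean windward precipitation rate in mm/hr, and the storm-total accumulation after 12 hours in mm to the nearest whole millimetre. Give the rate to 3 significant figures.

Incoming column moisture flux per unit ridge length: F = V × PW = 23.4 × 12.5 = 292.5 mm·m/s.
Spread over the 56 km slope with efficiency ε = 0.26: R = ε·F/W = 0.26 × 292.5 / 56000 m = 1.358e-03 mm/s.
R = 1.358e-03 × 3600 = 4.89 mm/hr.
Over 12 h: total = 4.89 × 12 = 58.68 ≈ 59 mm.

R ≈ 4.89 mm/hr; total ≈ 59 mm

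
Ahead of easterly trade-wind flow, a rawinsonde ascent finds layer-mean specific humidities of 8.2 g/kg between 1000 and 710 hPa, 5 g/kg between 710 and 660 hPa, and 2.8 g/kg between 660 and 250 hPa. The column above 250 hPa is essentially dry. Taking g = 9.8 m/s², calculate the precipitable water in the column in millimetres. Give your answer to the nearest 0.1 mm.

Precipitable water is the column-integrated vapour mass per unit area: PW = (1/g) Σ q̄ Δp, with q in kg/kg and Δp in Pa (1 kg/m² of water = 1 mm).
Layer 1000–710 hPa: Δp = 290 hPa = 29000 Pa, q̄ = 0.0082 kg/kg → 0.0082 × 29000 / 9.8 = 24.27 mm
Layer 710–660 hPa: Δp = 50 hPa = 5000 Pa, q̄ = 0.005 kg/kg → 0.005 × 5000 / 9.8 = 2.55 mm
Layer 660–250 hPa: Δp = 410 hPa = 41000 Pa, q̄ = 0.0028 kg/kg → 0.0028 × 41000 / 9.8 = 11.71 mm
PW = 24.27 + 2.55 + 11.71 = 38.53 ≈ 38.5 mm.

PW ≈ 38.5 mm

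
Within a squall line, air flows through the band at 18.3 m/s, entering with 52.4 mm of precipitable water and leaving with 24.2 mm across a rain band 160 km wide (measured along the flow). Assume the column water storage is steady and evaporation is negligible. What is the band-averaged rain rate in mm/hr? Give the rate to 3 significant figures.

R ≈ 11.6 mm/hr

Column moisture flux per unit crosswind length is F = V × PW.
Inflow: F_in = 18.3 × 52.4 = 958.92 mm·m/s
Outflow: F_out = 18.3 × 24.2 = 442.86 mm·m/s
Steady-state rate R = (F_in − F_out)/L = (958.92 − 442.86) / 160000 m = 3.225e-03 mm/s.
R = 3.225e-03 × 3600 = 11.6 mm/hr.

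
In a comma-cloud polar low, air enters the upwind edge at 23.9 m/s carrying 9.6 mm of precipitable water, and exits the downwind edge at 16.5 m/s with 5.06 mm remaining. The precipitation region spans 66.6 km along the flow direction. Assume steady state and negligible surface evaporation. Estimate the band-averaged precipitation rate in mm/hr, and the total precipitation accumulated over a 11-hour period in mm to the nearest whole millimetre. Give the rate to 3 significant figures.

R ≈ 7.89 mm/hr; total ≈ 87 mm

Column moisture flux per unit crosswind length is F = V × PW.
Inflow: F_in = 23.9 × 9.6 = 229.44 mm·m/s
Outflow: F_out = 16.5 × 5.06 = 83.49 mm·m/s
Steady-state rate R = (F_in − F_out)/L = (229.44 − 83.49) / 66600 m = 2.191e-03 mm/s.
R = 2.191e-03 × 3600 = 7.89 mm/hr.
Over 11 h: total = 7.89 × 11 = 86.79 ≈ 87 mm.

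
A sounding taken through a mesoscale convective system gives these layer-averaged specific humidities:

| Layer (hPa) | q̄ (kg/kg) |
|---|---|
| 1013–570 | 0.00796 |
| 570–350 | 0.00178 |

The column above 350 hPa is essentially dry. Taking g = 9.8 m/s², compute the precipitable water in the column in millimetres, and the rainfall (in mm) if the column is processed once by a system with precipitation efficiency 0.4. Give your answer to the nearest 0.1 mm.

PW ≈ 40.0 mm; rainfall ≈ 16.0 mm

Precipitable water is the column-integrated vapour mass per unit area: PW = (1/g) Σ q̄ Δp, with q in kg/kg and Δp in Pa (1 kg/m² of water = 1 mm).
Layer 1013–570 hPa: Δp = 443 hPa = 44300 Pa, q̄ = 0.00796 kg/kg → 0.00796 × 44300 / 9.8 = 35.98 mm
Layer 570–350 hPa: Δp = 220 hPa = 22000 Pa, q̄ = 0.00178 kg/kg → 0.00178 × 22000 / 9.8 = 4.00 mm
PW = 35.98 + 4.00 = 39.98 ≈ 40.0 mm.
Rainfall = ε × PW = 0.4 × 40.0 = 16.0 mm.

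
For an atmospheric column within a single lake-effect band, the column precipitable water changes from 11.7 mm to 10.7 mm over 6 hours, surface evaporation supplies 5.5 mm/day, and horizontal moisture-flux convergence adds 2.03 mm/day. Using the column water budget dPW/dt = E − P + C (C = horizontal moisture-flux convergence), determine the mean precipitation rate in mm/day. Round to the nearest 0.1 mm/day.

P ≈ 11.5 mm/day

dPW/dt = (10.7 − 11.7) mm / (6/24 day) = -4.000 mm/day.
P = E + C − dPW/dt = 5.5 + (2.03) − (-4.000) = 11.5 mm/day.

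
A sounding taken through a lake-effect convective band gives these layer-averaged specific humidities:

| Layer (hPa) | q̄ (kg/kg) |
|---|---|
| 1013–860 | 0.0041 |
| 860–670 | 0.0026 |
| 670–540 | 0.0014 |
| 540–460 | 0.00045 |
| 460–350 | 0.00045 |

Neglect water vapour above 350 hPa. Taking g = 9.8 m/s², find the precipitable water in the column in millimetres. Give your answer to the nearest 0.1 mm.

Precipitable water is the column-integrated vapour mass per unit area: PW = (1/g) Σ q̄ Δp, with q in kg/kg and Δp in Pa (1 kg/m² of water = 1 mm).
Layer 1013–860 hPa: Δp = 153 hPa = 15300 Pa, q̄ = 0.0041 kg/kg → 0.0041 × 15300 / 9.8 = 6.40 mm
Layer 860–670 hPa: Δp = 190 hPa = 19000 Pa, q̄ = 0.0026 kg/kg → 0.0026 × 19000 / 9.8 = 5.04 mm
Layer 670–540 hPa: Δp = 130 hPa = 13000 Pa, q̄ = 0.0014 kg/kg → 0.0014 × 13000 / 9.8 = 1.86 mm
Layer 540–460 hPa: Δp = 80 hPa = 8000 Pa, q̄ = 0.00045 kg/kg → 0.00045 × 8000 / 9.8 = 0.37 mm
Layer 460–350 hPa: Δp = 110 hPa = 11000 Pa, q̄ = 0.00045 kg/kg → 0.00045 × 11000 / 9.8 = 0.51 mm
PW = 6.40 + 5.04 + 1.86 + 0.37 + 0.51 = 14.18 ≈ 14.2 mm.

PW ≈ 14.2 mm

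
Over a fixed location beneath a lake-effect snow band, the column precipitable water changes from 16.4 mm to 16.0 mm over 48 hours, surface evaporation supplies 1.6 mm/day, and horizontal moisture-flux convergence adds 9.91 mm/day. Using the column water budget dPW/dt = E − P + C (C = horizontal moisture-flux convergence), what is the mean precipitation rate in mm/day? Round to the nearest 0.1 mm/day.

P ≈ 11.7 mm/day

dPW/dt = (16.0 − 16.4) mm / (48/24 day) = -0.200 mm/day.
P = E + C − dPW/dt = 1.6 + (9.91) − (-0.200) = 11.7 mm/day.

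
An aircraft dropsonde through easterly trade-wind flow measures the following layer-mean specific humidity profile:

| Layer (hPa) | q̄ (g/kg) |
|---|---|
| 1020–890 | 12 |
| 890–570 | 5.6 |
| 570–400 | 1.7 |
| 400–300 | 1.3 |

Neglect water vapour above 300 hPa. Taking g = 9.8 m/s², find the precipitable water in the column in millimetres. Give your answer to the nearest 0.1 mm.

Precipitable water is the column-integrated vapour mass per unit area: PW = (1/g) Σ q̄ Δp, with q in kg/kg and Δp in Pa (1 kg/m² of water = 1 mm).
Layer 1020–890 hPa: Δp = 130 hPa = 13000 Pa, q̄ = 0.012 kg/kg → 0.012 × 13000 / 9.8 = 15.92 mm
Layer 890–570 hPa: Δp = 320 hPa = 32000 Pa, q̄ = 0.0056 kg/kg → 0.0056 × 32000 / 9.8 = 18.29 mm
Layer 570–400 hPa: Δp = 170 hPa = 17000 Pa, q̄ = 0.0017 kg/kg → 0.0017 × 17000 / 9.8 = 2.95 mm
Layer 400–300 hPa: Δp = 100 hPa = 10000 Pa, q̄ = 0.0013 kg/kg → 0.0013 × 10000 / 9.8 = 1.33 mm
PW = 15.92 + 18.29 + 2.95 + 1.33 = 38.49 ≈ 38.5 mm.

PW ≈ 38.5 mm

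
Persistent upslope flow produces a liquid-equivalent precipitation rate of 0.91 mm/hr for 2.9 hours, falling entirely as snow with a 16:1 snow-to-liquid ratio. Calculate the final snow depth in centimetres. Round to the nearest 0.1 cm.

snow depth ≈ 4.2 cm

Liquid-equivalent depth = 0.91 × 2.9 = 2.639 mm.
Snow depth = 2.639 mm × 16 = 42.224 mm = 4.2 cm.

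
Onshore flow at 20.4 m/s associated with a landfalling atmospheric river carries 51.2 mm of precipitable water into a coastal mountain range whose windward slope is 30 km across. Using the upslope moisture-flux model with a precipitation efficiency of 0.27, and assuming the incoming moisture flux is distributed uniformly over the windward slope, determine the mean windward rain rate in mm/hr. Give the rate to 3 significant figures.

Incoming column moisture flux per unit ridge length: F = V × PW = 20.4 × 51.2 = 1044.48 mm·m/s.
Spread over the 30 km slope with efficiency ε = 0.27: R = ε·F/W = 0.27 × 1044.48 / 30000 m = 9.400e-03 mm/s.
R = 9.400e-03 × 3600 = 33.8 mm/hr.

R ≈ 33.8 mm/hr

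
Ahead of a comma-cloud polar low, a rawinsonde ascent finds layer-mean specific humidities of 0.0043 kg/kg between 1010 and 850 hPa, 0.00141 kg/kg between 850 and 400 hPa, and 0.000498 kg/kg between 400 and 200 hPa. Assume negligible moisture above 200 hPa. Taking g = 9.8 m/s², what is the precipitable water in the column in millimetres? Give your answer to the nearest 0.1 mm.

Precipitable water is the column-integrated vapour mass per unit area: PW = (1/g) Σ q̄ Δp, with q in kg/kg and Δp in Pa (1 kg/m² of water = 1 mm).
Layer 1010–850 hPa: Δp = 160 hPa = 16000 Pa, q̄ = 0.0043 kg/kg → 0.0043 × 16000 / 9.8 = 7.02 mm
Layer 850–400 hPa: Δp = 450 hPa = 45000 Pa, q̄ = 0.00141 kg/kg → 0.00141 × 45000 / 9.8 = 6.47 mm
Layer 400–200 hPa: Δp = 200 hPa = 20000 Pa, q̄ = 0.000498 kg/kg → 0.000498 × 20000 / 9.8 = 1.02 mm
PW = 7.02 + 6.47 + 1.02 = 14.51 ≈ 14.5 mm.

PW ≈ 14.5 mm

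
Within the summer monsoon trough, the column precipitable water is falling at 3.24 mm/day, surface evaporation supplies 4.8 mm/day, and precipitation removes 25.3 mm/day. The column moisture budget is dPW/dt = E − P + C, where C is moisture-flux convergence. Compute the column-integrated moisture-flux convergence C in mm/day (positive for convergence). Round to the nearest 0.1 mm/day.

dPW/dt = -3.24 mm/day.
C = dPW/dt − E + P = (-3.24) − 4.8 + 25.3 = 17.3 mm/day.

C ≈ 17.3 mm/day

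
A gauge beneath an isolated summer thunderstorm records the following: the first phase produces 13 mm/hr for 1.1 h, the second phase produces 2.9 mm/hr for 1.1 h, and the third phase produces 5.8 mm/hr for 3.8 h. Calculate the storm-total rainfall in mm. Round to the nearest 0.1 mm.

Total = Σ Rᵢ Δtᵢ = 13 × 1.1 + 2.9 × 1.1 + 5.8 × 3.8
      = 14.3 + 3.19 + 22.04 = 39.5 mm.

total ≈ 39.5 mm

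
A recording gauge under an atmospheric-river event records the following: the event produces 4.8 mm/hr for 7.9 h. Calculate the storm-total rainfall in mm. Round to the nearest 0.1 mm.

Total = Σ Rᵢ Δtᵢ = 4.8 × 7.9
      = 37.92 = 37.9 mm.

total ≈ 37.9 mm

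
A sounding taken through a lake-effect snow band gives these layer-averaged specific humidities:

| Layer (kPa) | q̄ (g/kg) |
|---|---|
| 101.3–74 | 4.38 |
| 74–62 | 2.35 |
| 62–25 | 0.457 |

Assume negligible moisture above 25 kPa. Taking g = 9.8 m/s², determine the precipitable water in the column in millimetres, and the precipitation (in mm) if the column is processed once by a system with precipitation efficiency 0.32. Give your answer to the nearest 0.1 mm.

Precipitable water is the column-integrated vapour mass per unit area: PW = (1/g) Σ q̄ Δp, with q in kg/kg and Δp in Pa (1 kg/m² of water = 1 mm).
Layer 101.3–74 kPa: Δp = 273 hPa = 27300 Pa, q̄ = 0.00438 kg/kg → 0.00438 × 27300 / 9.8 = 12.20 mm
Layer 74–62 kPa: Δp = 120 hPa = 12000 Pa, q̄ = 0.00235 kg/kg → 0.00235 × 12000 / 9.8 = 2.88 mm
Layer 62–25 kPa: Δp = 370 hPa = 37000 Pa, q̄ = 0.000457 kg/kg → 0.000457 × 37000 / 9.8 = 1.73 mm
PW = 12.20 + 2.88 + 1.73 = 16.81 ≈ 16.8 mm.
Precipitation = ε × PW = 0.32 × 16.8 = 5.4 mm.

PW ≈ 16.8 mm; precipitation ≈ 5.4 mm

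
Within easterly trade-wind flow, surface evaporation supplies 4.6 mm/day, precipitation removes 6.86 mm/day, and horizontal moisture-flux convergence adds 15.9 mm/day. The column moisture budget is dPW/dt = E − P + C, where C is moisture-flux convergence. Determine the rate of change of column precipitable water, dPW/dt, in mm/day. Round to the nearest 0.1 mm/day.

dPW/dt ≈ 13.6 mm/day

dPW/dt = E − P + C = 4.6 − 6.86 + (15.9) = 13.6 mm/day.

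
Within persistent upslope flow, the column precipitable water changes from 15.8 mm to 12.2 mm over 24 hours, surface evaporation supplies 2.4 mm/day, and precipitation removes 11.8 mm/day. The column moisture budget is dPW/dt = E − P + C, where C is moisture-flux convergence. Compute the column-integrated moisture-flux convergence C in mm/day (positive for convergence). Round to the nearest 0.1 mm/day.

dPW/dt = (12.2 − 15.8) mm / (24/24 day) = -3.600 mm/day.
C = dPW/dt − E + P = (-3.600) − 2.4 + 11.8 = 5.8 mm/day.

C ≈ 5.8 mm/day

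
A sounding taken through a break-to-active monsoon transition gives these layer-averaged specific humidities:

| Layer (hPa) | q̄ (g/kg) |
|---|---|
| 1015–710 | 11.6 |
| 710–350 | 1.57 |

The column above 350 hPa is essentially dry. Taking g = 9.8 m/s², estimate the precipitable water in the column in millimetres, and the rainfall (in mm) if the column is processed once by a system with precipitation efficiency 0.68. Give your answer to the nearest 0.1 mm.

Precipitable water is the column-integrated vapour mass per unit area: PW = (1/g) Σ q̄ Δp, with q in kg/kg and Δp in Pa (1 kg/m² of water = 1 mm).
Layer 1015–710 hPa: Δp = 305 hPa = 30500 Pa, q̄ = 0.0116 kg/kg → 0.0116 × 30500 / 9.8 = 36.10 mm
Layer 710–350 hPa: Δp = 360 hPa = 36000 Pa, q̄ = 0.00157 kg/kg → 0.00157 × 36000 / 9.8 = 5.77 mm
PW = 36.10 + 5.77 = 41.87 ≈ 41.9 mm.
Rainfall = ε × PW = 0.68 × 41.9 = 28.5 mm.

PW ≈ 41.9 mm; rainfall ≈ 28.5 mm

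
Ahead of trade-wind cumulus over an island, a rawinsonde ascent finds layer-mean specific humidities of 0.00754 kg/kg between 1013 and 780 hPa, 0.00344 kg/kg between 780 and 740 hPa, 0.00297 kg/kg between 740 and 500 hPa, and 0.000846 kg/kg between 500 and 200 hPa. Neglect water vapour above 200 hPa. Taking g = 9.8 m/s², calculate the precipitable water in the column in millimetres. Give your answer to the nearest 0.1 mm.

Precipitable water is the column-integrated vapour mass per unit area: PW = (1/g) Σ q̄ Δp, with q in kg/kg and Δp in Pa (1 kg/m² of water = 1 mm).
Layer 1013–780 hPa: Δp = 233 hPa = 23300 Pa, q̄ = 0.00754 kg/kg → 0.00754 × 23300 / 9.8 = 17.93 mm
Layer 780–740 hPa: Δp = 40 hPa = 4000 Pa, q̄ = 0.00344 kg/kg → 0.00344 × 4000 / 9.8 = 1.40 mm
Layer 740–500 hPa: Δp = 240 hPa = 24000 Pa, q̄ = 0.00297 kg/kg → 0.00297 × 24000 / 9.8 = 7.27 mm
Layer 500–200 hPa: Δp = 300 hPa = 30000 Pa, q̄ = 0.000846 kg/kg → 0.000846 × 30000 / 9.8 = 2.59 mm
PW = 17.93 + 1.40 + 7.27 + 2.59 = 29.19 ≈ 29.2 mm.

PW ≈ 29.2 mm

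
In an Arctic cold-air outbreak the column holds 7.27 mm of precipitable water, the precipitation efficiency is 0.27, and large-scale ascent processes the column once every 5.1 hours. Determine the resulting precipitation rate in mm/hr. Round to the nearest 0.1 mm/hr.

R ≈ 0.4 mm/hr

Each overturning extracts ε × PW = 0.27 × 7.27 = 1.9629 mm.
Rate = ε·PW / τ = 1.9629 / 5.1 h = 0.4 mm/hr.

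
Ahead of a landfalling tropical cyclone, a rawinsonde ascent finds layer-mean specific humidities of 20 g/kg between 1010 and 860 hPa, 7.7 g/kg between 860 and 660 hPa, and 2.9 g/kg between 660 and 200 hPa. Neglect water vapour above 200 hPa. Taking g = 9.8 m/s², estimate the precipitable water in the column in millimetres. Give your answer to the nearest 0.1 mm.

Precipitable water is the column-integrated vapour mass per unit area: PW = (1/g) Σ q̄ Δp, with q in kg/kg and Δp in Pa (1 kg/m² of water = 1 mm).
Layer 1010–860 hPa: Δp = 150 hPa = 15000 Pa, q̄ = 0.02 kg/kg → 0.02 × 15000 / 9.8 = 30.61 mm
Layer 860–660 hPa: Δp = 200 hPa = 20000 Pa, q̄ = 0.0077 kg/kg → 0.0077 × 20000 / 9.8 = 15.71 mm
Layer 660–200 hPa: Δp = 460 hPa = 46000 Pa, q̄ = 0.0029 kg/kg → 0.0029 × 46000 / 9.8 = 13.61 mm
PW = 30.61 + 15.71 + 13.61 = 59.93 ≈ 59.9 mm.

PW ≈ 59.9 mm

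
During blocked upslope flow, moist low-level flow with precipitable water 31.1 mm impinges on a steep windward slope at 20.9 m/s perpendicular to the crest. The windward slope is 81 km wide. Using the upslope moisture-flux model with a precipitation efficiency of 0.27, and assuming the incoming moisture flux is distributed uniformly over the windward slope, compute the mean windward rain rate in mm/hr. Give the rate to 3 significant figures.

R ≈ 7.80 mm/hr

Incoming column moisture flux per unit ridge length: F = V × PW = 20.9 × 31.1 = 649.99 mm·m/s.
Spread over the 81 km slope with efficiency ε = 0.27: R = ε·F/W = 0.27 × 649.99 / 81000 m = 2.167e-03 mm/s.
R = 2.167e-03 × 3600 = 7.80 mm/hr.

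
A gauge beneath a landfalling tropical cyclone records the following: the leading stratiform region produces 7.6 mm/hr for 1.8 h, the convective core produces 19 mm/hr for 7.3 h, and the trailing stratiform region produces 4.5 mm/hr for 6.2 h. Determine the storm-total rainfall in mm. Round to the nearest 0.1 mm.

Total = Σ Rᵢ Δtᵢ = 7.6 × 1.8 + 19 × 7.3 + 4.5 × 6.2
      = 13.68 + 138.7 + 27.9 = 180.3 mm.

total ≈ 180.3 mm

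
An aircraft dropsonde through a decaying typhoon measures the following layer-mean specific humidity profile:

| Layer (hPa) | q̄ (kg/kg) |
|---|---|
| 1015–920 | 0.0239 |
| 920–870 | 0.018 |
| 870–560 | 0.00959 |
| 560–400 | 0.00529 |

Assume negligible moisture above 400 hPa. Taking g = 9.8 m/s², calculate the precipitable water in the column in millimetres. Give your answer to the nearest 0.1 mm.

Precipitable water is the column-integrated vapour mass per unit area: PW = (1/g) Σ q̄ Δp, with q in kg/kg and Δp in Pa (1 kg/m² of water = 1 mm).
Layer 1015–920 hPa: Δp = 95 hPa = 9500 Pa, q̄ = 0.0239 kg/kg → 0.0239 × 9500 / 9.8 = 23.17 mm
Layer 920–870 hPa: Δp = 50 hPa = 5000 Pa, q̄ = 0.018 kg/kg → 0.018 × 5000 / 9.8 = 9.18 mm
Layer 870–560 hPa: Δp = 310 hPa = 31000 Pa, q̄ = 0.00959 kg/kg → 0.00959 × 31000 / 9.8 = 30.34 mm
Layer 560–400 hPa: Δp = 160 hPa = 16000 Pa, q̄ = 0.00529 kg/kg → 0.00529 × 16000 / 9.8 = 8.64 mm
PW = 23.17 + 9.18 + 30.34 + 8.64 = 71.33 ≈ 71.3 mm.

PW ≈ 71.3 mm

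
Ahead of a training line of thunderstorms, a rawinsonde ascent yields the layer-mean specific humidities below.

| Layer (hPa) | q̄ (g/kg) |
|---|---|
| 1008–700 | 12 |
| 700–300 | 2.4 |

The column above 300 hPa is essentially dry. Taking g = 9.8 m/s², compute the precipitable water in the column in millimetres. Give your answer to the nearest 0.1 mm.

PW ≈ 47.5 mm

Precipitable water is the column-integrated vapour mass per unit area: PW = (1/g) Σ q̄ Δp, with q in kg/kg and Δp in Pa (1 kg/m² of water = 1 mm).
Layer 1008–700 hPa: Δp = 308 hPa = 30800 Pa, q̄ = 0.012 kg/kg → 0.012 × 30800 / 9.8 = 37.71 mm
Layer 700–300 hPa: Δp = 400 hPa = 40000 Pa, q̄ = 0.0024 kg/kg → 0.0024 × 40000 / 9.8 = 9.80 mm
PW = 37.71 + 9.80 = 47.51 ≈ 47.5 mm.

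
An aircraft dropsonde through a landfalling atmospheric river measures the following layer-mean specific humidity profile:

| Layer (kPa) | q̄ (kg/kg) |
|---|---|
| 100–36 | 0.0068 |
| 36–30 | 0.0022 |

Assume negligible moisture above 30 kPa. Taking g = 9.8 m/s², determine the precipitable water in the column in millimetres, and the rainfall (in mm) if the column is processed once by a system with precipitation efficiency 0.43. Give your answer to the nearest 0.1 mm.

PW ≈ 45.8 mm; rainfall ≈ 19.7 mm

Precipitable water is the column-integrated vapour mass per unit area: PW = (1/g) Σ q̄ Δp, with q in kg/kg and Δp in Pa (1 kg/m² of water = 1 mm).
Layer 100–36 kPa: Δp = 640 hPa = 64000 Pa, q̄ = 0.0068 kg/kg → 0.0068 × 64000 / 9.8 = 44.41 mm
Layer 36–30 kPa: Δp = 60 hPa = 6000 Pa, q̄ = 0.0022 kg/kg → 0.0022 × 6000 / 9.8 = 1.35 mm
PW = 44.41 + 1.35 = 45.76 ≈ 45.8 mm.
Rainfall = ε × PW = 0.43 × 45.8 = 19.7 mm.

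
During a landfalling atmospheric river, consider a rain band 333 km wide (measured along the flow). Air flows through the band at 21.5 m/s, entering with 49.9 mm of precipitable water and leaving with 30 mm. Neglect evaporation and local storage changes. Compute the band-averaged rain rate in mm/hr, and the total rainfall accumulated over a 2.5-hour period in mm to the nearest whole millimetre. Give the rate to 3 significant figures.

R ≈ 4.63 mm/hr; total ≈ 12 mm

Column moisture flux per unit crosswind length is F = V × PW.
Inflow: F_in = 21.5 × 49.9 = 1072.85 mm·m/s
Outflow: F_out = 21.5 × 30 = 645 mm·m/s
Steady-state rate R = (F_in − F_out)/L = (1072.85 − 645) / 333000 m = 1.285e-03 mm/s.
R = 1.285e-03 × 3600 = 4.63 mm/hr.
Over 2.5 h: total = 4.63 × 2.5 = 11.575 ≈ 12 mm.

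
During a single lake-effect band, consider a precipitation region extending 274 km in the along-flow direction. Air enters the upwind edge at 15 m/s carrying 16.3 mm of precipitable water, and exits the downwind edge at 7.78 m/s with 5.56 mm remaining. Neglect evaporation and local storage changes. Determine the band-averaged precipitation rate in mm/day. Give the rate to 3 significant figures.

Column moisture flux per unit crosswind length is F = V × PW.
Inflow: F_in = 15 × 16.3 = 244.5 mm·m/s
Outflow: F_out = 7.78 × 5.56 = 43.2568 mm·m/s
Steady-state rate R = (F_in − F_out)/L = (244.5 − 43.2568) / 274000 m = 7.345e-04 mm/s.
R = 7.345e-04 × 3600 × 24 = 63.5 mm/day.

R ≈ 63.5 mm/day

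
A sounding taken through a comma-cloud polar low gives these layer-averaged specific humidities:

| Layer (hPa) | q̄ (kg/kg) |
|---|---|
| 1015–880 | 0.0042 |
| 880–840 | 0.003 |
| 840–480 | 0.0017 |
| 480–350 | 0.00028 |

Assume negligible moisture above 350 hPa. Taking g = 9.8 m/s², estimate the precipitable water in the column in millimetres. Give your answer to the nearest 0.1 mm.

PW ≈ 13.6 mm

Precipitable water is the column-integrated vapour mass per unit area: PW = (1/g) Σ q̄ Δp, with q in kg/kg and Δp in Pa (1 kg/m² of water = 1 mm).
Layer 1015–880 hPa: Δp = 135 hPa = 13500 Pa, q̄ = 0.0042 kg/kg → 0.0042 × 13500 / 9.8 = 5.79 mm
Layer 880–840 hPa: Δp = 40 hPa = 4000 Pa, q̄ = 0.003 kg/kg → 0.003 × 4000 / 9.8 = 1.22 mm
Layer 840–480 hPa: Δp = 360 hPa = 36000 Pa, q̄ = 0.0017 kg/kg → 0.0017 × 36000 / 9.8 = 6.24 mm
Layer 480–350 hPa: Δp = 130 hPa = 13000 Pa, q̄ = 0.00028 kg/kg → 0.00028 × 13000 / 9.8 = 0.37 mm
PW = 5.79 + 1.22 + 6.24 + 0.37 = 13.62 ≈ 13.6 mm.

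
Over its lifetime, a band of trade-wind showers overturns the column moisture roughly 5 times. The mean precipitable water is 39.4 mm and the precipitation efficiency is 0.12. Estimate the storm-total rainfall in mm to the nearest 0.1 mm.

rainfall ≈ 23.6 mm

Each cycle deposits ε × PW = 0.12 × 39.4 = 4.728 mm.
Over 5 cycles: 5 × 4.728 = 23.6 mm.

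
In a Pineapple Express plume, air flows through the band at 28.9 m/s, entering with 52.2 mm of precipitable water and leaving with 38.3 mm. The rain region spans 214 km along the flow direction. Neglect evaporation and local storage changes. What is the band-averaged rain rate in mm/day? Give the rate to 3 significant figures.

R ≈ 162 mm/day

Column moisture flux per unit crosswind length is F = V × PW.
Inflow: F_in = 28.9 × 52.2 = 1508.58 mm·m/s
Outflow: F_out = 28.9 × 38.3 = 1106.87 mm·m/s
Steady-state rate R = (F_in − F_out)/L = (1508.58 − 1106.87) / 214000 m = 1.877e-03 mm/s.
R = 1.877e-03 × 3600 × 24 = 162 mm/day.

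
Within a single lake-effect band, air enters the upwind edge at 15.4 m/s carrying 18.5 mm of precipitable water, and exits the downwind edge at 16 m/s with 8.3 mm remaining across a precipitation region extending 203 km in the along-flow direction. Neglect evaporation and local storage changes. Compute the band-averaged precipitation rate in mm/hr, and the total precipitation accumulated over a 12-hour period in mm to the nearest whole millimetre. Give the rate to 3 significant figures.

Column moisture flux per unit crosswind length is F = V × PW.
Inflow: F_in = 15.4 × 18.5 = 284.9 mm·m/s
Outflow: F_out = 16 × 8.3 = 132.8 mm·m/s
Steady-state rate R = (F_in − F_out)/L = (284.9 − 132.8) / 203000 m = 7.493e-04 mm/s.
R = 7.493e-04 × 3600 = 2.70 mm/hr.
Over 12 h: total = 2.70 × 12 = 32.4 ≈ 32 mm.

R ≈ 2.70 mm/hr; total ≈ 32 mm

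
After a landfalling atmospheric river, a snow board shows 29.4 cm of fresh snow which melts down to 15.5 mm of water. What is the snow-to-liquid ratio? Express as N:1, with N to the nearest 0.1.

ratio ≈ 19.0

Ratio = snow depth / SWE = 294 mm / 15.5 mm = 19.0, i.e. 19.0:1.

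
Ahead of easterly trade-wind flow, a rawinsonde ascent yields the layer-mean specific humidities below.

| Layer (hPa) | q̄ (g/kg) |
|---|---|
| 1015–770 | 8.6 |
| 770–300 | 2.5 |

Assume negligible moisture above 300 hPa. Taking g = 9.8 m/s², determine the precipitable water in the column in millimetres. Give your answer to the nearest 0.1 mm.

PW ≈ 33.5 mm

Precipitable water is the column-integrated vapour mass per unit area: PW = (1/g) Σ q̄ Δp, with q in kg/kg and Δp in Pa (1 kg/m² of water = 1 mm).
Layer 1015–770 hPa: Δp = 245 hPa = 24500 Pa, q̄ = 0.0086 kg/kg → 0.0086 × 24500 / 9.8 = 21.50 mm
Layer 770–300 hPa: Δp = 470 hPa = 47000 Pa, q̄ = 0.0025 kg/kg → 0.0025 × 47000 / 9.8 = 11.99 mm
PW = 21.50 + 11.99 = 33.49 ≈ 33.5 mm.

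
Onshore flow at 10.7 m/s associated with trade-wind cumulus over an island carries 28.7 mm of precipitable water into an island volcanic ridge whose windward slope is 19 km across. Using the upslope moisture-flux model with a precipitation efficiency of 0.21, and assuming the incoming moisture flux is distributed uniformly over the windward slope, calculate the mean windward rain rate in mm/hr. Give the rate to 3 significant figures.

Incoming column moisture flux per unit ridge length: F = V × PW = 10.7 × 28.7 = 307.09 mm·m/s.
Spread over the 19 km slope with efficiency ε = 0.21: R = ε·F/W = 0.21 × 307.09 / 19000 m = 3.394e-03 mm/s.
R = 3.394e-03 × 3600 = 12.2 mm/hr.

R ≈ 12.2 mm/hr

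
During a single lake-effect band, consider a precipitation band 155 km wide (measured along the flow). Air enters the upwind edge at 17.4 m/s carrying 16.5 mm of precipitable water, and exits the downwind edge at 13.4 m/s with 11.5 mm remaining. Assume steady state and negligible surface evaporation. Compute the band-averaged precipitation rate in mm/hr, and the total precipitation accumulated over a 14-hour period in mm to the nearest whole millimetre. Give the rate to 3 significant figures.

R ≈ 3.09 mm/hr; total ≈ 43 mm

Column moisture flux per unit crosswind length is F = V × PW.
Inflow: F_in = 17.4 × 16.5 = 287.1 mm·m/s
Outflow: F_out = 13.4 × 11.5 = 154.1 mm·m/s
Steady-state rate R = (F_in − F_out)/L = (287.1 − 154.1) / 155000 m = 8.581e-04 mm/s.
R = 8.581e-04 × 3600 = 3.09 mm/hr.
Over 14 h: total = 3.09 × 14 = 43.26 ≈ 43 mm.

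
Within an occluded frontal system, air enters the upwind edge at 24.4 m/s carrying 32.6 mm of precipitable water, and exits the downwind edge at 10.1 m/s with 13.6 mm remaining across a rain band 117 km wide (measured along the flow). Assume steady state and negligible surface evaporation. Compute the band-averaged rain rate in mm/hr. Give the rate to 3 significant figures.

R ≈ 20.2 mm/hr

Column moisture flux per unit crosswind length is F = V × PW.
Inflow: F_in = 24.4 × 32.6 = 795.44 mm·m/s
Outflow: F_out = 10.1 × 13.6 = 137.36 mm·m/s
Steady-state rate R = (F_in − F_out)/L = (795.44 − 137.36) / 117000 m = 5.625e-03 mm/s.
R = 5.625e-03 × 3600 = 20.2 mm/hr.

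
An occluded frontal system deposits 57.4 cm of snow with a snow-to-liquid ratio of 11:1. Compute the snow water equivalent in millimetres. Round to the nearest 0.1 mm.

SWE ≈ 52.2 mm

SWE = snow depth / ratio = 57.4 cm / 11 = 5.218 cm = 52.2 mm.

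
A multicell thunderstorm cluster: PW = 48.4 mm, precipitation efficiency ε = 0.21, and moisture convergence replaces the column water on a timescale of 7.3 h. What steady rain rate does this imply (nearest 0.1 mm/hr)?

Each overturning extracts ε × PW = 0.21 × 48.4 = 10.164 mm.
Rate = ε·PW / τ = 10.164 / 7.3 h = 1.4 mm/hr.

R ≈ 1.4 mm/hr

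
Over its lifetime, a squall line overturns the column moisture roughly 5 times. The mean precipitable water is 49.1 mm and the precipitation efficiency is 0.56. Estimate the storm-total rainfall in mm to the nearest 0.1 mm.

rainfall ≈ 137.5 mm

Each cycle deposits ε × PW = 0.56 × 49.1 = 27.496 mm.
Over 5 cycles: 5 × 27.496 = 137.5 mm.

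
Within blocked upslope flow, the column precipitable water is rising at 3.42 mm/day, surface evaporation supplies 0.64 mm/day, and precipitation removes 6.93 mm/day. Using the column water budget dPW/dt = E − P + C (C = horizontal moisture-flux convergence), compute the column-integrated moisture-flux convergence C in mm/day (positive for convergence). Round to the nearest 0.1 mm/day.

C ≈ 9.7 mm/day

dPW/dt = +3.42 mm/day.
C = dPW/dt − E + P = (+3.42) − 0.64 + 6.93 = 9.7 mm/day.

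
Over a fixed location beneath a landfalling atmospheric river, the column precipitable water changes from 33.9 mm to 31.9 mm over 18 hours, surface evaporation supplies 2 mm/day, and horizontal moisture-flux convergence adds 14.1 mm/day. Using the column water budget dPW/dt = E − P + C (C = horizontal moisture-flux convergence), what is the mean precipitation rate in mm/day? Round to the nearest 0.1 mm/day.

dPW/dt = (31.9 − 33.9) mm / (18/24 day) = -2.667 mm/day.
P = E + C − dPW/dt = 2 + (14.1) − (-2.667) = 18.8 mm/day.

P ≈ 18.8 mm/day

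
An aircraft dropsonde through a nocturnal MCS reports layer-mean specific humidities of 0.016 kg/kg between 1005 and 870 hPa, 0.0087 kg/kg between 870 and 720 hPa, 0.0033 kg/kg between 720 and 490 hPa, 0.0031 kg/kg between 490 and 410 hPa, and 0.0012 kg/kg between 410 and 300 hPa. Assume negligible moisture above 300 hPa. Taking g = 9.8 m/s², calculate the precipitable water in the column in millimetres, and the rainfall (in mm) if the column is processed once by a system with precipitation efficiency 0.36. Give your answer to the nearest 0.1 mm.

Precipitable water is the column-integrated vapour mass per unit area: PW = (1/g) Σ q̄ Δp, with q in kg/kg and Δp in Pa (1 kg/m² of water = 1 mm).
Layer 1005–870 hPa: Δp = 135 hPa = 13500 Pa, q̄ = 0.016 kg/kg → 0.016 × 13500 / 9.8 = 22.04 mm
Layer 870–720 hPa: Δp = 150 hPa = 15000 Pa, q̄ = 0.0087 kg/kg → 0.0087 × 15000 / 9.8 = 13.32 mm
Layer 720–490 hPa: Δp = 230 hPa = 23000 Pa, q̄ = 0.0033 kg/kg → 0.0033 × 23000 / 9.8 = 7.74 mm
Layer 490–410 hPa: Δp = 80 hPa = 8000 Pa, q̄ = 0.0031 kg/kg → 0.0031 × 8000 / 9.8 = 2.53 mm
Layer 410–300 hPa: Δp = 110 hPa = 11000 Pa, q̄ = 0.0012 kg/kg → 0.0012 × 11000 / 9.8 = 1.35 mm
PW = 22.04 + 13.32 + 7.74 + 2.53 + 1.35 = 46.98 ≈ 47.0 mm.
Rainfall = ε × PW = 0.36 × 47.0 = 16.9 mm.

PW ≈ 47.0 mm; rainfall ≈ 16.9 mm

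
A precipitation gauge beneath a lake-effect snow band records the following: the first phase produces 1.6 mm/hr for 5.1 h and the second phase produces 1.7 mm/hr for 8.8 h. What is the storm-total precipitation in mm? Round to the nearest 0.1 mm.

total ≈ 23.1 mm

Total = Σ Rᵢ Δtᵢ = 1.6 × 5.1 + 1.7 × 8.8
      = 8.16 + 14.96 = 23.1 mm.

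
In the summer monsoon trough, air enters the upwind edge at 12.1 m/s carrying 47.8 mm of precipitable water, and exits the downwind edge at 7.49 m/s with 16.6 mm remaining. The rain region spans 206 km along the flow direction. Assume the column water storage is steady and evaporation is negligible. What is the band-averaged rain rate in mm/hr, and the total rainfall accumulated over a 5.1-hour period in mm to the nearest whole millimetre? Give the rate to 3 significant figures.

Column moisture flux per unit crosswind length is F = V × PW.
Inflow: F_in = 12.1 × 47.8 = 578.38 mm·m/s
Outflow: F_out = 7.49 × 16.6 = 124.334 mm·m/s
Steady-state rate R = (F_in − F_out)/L = (578.38 − 124.334) / 206000 m = 2.204e-03 mm/s.
R = 2.204e-03 × 3600 = 7.93 mm/hr.
Over 5.1 h: total = 7.93 × 5.1 = 40.443 ≈ 40 mm.

R ≈ 7.93 mm/hr; total ≈ 40 mm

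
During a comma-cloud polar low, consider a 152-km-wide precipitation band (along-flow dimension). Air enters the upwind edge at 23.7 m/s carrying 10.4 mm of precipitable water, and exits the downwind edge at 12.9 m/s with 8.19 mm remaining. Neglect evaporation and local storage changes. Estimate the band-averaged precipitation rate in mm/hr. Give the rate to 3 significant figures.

R ≈ 3.34 mm/hr

Column moisture flux per unit crosswind length is F = V × PW.
Inflow: F_in = 23.7 × 10.4 = 246.48 mm·m/s
Outflow: F_out = 12.9 × 8.19 = 105.651 mm·m/s
Steady-state rate R = (F_in − F_out)/L = (246.48 − 105.651) / 152000 m = 9.265e-04 mm/s.
R = 9.265e-04 × 3600 = 3.34 mm/hr.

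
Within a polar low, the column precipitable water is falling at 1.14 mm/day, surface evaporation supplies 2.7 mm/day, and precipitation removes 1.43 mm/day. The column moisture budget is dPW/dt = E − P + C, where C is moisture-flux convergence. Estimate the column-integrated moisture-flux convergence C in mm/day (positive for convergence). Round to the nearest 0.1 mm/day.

C ≈ -2.4 mm/day

dPW/dt = -1.14 mm/day.
C = dPW/dt − E + P = (-1.14) − 2.7 + 1.43 = -2.4 mm/day.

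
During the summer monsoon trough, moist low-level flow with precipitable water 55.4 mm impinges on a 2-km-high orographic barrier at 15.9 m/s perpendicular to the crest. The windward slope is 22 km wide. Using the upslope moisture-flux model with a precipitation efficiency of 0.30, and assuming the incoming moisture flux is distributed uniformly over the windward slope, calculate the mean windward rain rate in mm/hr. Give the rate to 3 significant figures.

Incoming column moisture flux per unit ridge length: F = V × PW = 15.9 × 55.4 = 880.86 mm·m/s.
Spread over the 22 km slope with efficiency ε = 0.30: R = ε·F/W = 0.30 × 880.86 / 22000 m = 1.201e-02 mm/s.
R = 1.201e-02 × 3600 = 43.2 mm/hr.

R ≈ 43.2 mm/hr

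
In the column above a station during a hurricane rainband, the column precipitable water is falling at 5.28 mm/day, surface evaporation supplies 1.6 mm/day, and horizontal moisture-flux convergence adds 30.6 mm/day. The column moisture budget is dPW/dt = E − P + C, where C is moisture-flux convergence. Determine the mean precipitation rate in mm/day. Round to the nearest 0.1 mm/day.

P ≈ 37.5 mm/day

dPW/dt = -5.28 mm/day.
P = E + C − dPW/dt = 1.6 + (30.6) − (-5.28) = 37.5 mm/day.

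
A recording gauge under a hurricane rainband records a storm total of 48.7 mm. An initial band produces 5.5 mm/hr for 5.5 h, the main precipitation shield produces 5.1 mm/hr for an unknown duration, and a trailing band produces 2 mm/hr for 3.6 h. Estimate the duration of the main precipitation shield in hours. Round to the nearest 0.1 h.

duration ≈ 2.2 h

Known phases: 5.5 × 5.5 + 2 × 3.6 = 30.25 + 7.2 = 37.45 mm.
Remaining depth = 48.7 − 37.45 = 11.25 mm.
Duration = 11.25 / 5.1 = 2.2 h.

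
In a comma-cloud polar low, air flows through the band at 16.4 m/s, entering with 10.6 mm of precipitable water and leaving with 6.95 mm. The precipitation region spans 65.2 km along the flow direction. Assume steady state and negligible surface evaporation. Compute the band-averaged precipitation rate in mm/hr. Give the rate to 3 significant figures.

R ≈ 3.31 mm/hr

Column moisture flux per unit crosswind length is F = V × PW.
Inflow: F_in = 16.4 × 10.6 = 173.84 mm·m/s
Outflow: F_out = 16.4 × 6.95 = 113.98 mm·m/s
Steady-state rate R = (F_in − F_out)/L = (173.84 − 113.98) / 65200 m = 9.181e-04 mm/s.
R = 9.181e-04 × 3600 = 3.31 mm/hr.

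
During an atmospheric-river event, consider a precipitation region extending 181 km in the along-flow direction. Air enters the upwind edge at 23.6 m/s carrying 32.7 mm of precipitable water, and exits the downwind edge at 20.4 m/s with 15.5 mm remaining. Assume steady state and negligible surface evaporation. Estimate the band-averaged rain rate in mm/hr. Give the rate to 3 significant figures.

Column moisture flux per unit crosswind length is F = V × PW.
Inflow: F_in = 23.6 × 32.7 = 771.72 mm·m/s
Outflow: F_out = 20.4 × 15.5 = 316.2 mm·m/s
Steady-state rate R = (F_in − F_out)/L = (771.72 − 316.2) / 181000 m = 2.517e-03 mm/s.
R = 2.517e-03 × 3600 = 9.06 mm/hr.

R ≈ 9.06 mm/hr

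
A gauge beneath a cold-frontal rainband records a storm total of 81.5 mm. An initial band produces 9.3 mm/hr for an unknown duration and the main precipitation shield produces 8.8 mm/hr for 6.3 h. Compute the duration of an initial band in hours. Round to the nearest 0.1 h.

Known phases: 8.8 × 6.3 = 55.44 mm.
Remaining depth = 81.5 − 55.44 = 26.06 mm.
Duration = 26.06 / 9.3 = 2.8 h.

duration ≈ 2.8 h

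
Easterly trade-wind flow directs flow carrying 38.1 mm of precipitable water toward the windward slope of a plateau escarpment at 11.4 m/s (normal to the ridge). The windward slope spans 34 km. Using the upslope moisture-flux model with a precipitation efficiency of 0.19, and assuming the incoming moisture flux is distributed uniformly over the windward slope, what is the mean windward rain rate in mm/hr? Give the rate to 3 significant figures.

R ≈ 8.74 mm/hr

Incoming column moisture flux per unit ridge length: F = V × PW = 11.4 × 38.1 = 434.34 mm·m/s.
Spread over the 34 km slope with efficiency ε = 0.19: R = ε·F/W = 0.19 × 434.34 / 34000 m = 2.427e-03 mm/s.
R = 2.427e-03 × 3600 = 8.74 mm/hr.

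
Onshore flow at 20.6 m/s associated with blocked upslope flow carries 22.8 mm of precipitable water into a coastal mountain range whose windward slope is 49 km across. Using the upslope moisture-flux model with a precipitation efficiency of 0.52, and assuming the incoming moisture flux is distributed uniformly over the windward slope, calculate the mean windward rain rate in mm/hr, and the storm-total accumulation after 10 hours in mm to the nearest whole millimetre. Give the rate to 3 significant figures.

R ≈ 17.9 mm/hr; total ≈ 179 mm

Incoming column moisture flux per unit ridge length: F = V × PW = 20.6 × 22.8 = 469.68 mm·m/s.
Spread over the 49 km slope with efficiency ε = 0.52: R = ε·F/W = 0.52 × 469.68 / 49000 m = 4.984e-03 mm/s.
R = 4.984e-03 × 3600 = 17.9 mm/hr.
Over 10 h: total = 17.9 × 10 = 179 mm.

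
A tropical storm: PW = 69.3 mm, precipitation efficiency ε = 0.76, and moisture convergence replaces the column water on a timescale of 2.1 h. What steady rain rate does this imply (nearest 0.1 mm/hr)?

R ≈ 25.1 mm/hr

Each overturning extracts ε × PW = 0.76 × 69.3 = 52.668 mm.
Rate = ε·PW / τ = 52.668 / 2.1 h = 25.1 mm/hr.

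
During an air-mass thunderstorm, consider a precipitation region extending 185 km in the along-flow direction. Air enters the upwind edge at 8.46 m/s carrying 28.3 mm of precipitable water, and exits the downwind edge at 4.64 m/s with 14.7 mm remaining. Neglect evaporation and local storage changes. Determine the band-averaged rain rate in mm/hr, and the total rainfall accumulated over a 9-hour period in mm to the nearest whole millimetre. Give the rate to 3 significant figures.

Column moisture flux per unit crosswind length is F = V × PW.
Inflow: F_in = 8.46 × 28.3 = 239.418 mm·m/s
Outflow: F_out = 4.64 × 14.7 = 68.208 mm·m/s
Steady-state rate R = (F_in − F_out)/L = (239.418 − 68.208) / 185000 m = 9.255e-04 mm/s.
R = 9.255e-04 × 3600 = 3.33 mm/hr.
Over 9 h: total = 3.33 × 9 = 29.97 ≈ 30 mm.

R ≈ 3.33 mm/hr; total ≈ 30 mm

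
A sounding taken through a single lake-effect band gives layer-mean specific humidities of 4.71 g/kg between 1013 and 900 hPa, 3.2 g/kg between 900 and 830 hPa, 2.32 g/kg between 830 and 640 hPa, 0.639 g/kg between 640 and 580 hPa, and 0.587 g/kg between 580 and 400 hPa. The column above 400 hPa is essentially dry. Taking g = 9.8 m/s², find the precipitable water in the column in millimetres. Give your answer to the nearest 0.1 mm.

PW ≈ 13.7 mm

Precipitable water is the column-integrated vapour mass per unit area: PW = (1/g) Σ q̄ Δp, with q in kg/kg and Δp in Pa (1 kg/m² of water = 1 mm).
Layer 1013–900 hPa: Δp = 113 hPa = 11300 Pa, q̄ = 0.00471 kg/kg → 0.00471 × 11300 / 9.8 = 5.43 mm
Layer 900–830 hPa: Δp = 70 hPa = 7000 Pa, q̄ = 0.0032 kg/kg → 0.0032 × 7000 / 9.8 = 2.29 mm
Layer 830–640 hPa: Δp = 190 hPa = 19000 Pa, q̄ = 0.00232 kg/kg → 0.00232 × 19000 / 9.8 = 4.50 mm
Layer 640–580 hPa: Δp = 60 hPa = 6000 Pa, q̄ = 0.000639 kg/kg → 0.000639 × 6000 / 9.8 = 0.39 mm
Layer 580–400 hPa: Δp = 180 hPa = 18000 Pa, q̄ = 0.000587 kg/kg → 0.000587 × 18000 / 9.8 = 1.08 mm
PW = 5.43 + 2.29 + 4.50 + 0.39 + 1.08 = 13.69 ≈ 13.7 mm.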